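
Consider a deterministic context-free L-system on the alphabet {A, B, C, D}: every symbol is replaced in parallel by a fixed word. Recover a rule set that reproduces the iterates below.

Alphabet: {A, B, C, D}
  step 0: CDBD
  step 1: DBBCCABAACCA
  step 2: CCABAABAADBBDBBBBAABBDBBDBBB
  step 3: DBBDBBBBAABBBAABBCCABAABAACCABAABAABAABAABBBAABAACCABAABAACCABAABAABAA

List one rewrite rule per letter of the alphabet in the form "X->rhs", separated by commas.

A->B, B->BAA, C->DBB, D->CCA

  step 2 ⇒ step 3: CCABAABAADBBDBBBBAABBDBBDBBB ⇒ DBB·DBB·B·BAA·B·B·BAA·B·B·CCA·BAA·BAA·CCA·BAA·BAA·BAA·BAA·B·B·BAA·BAA·CCA·BAA·BAA·CCA·BAA·BAA·BAA
    A ↦ B
    B ↦ BAA
    C ↦ DBB
    D ↦ CCA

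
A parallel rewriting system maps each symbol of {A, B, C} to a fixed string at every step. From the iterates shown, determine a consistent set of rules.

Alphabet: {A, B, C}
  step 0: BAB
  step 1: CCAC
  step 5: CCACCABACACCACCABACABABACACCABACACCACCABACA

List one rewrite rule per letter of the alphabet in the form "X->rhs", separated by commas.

A->CA, B->C, C->BA

  step 0 ⇒ step 1: BAB ⇒ C·CA·C
    A ↦ CA
    B ↦ C
    C ↦ BA  (constrained at step 1)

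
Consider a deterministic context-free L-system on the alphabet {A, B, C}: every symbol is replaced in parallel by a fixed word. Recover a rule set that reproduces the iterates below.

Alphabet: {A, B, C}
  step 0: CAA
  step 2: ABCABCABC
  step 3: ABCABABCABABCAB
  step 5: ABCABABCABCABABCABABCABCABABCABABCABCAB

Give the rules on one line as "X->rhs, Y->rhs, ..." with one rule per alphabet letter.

A->AB, B->C, C->AB

  step 2 ⇒ step 3: ABCABCABC ⇒ AB·C·AB·AB·C·AB·AB·C·AB
    A ↦ AB
    B ↦ C
    C ↦ AB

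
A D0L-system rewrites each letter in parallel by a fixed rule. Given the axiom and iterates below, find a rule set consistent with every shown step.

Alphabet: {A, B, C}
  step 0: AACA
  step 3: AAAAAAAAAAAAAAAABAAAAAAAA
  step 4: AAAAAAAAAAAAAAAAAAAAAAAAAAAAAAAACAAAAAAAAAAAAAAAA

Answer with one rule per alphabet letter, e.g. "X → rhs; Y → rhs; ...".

A->AA, B->C, C->B

  step 3 ⇒ step 4: AAAAAAAAAAAAAAAABAAAAAAAA ⇒ AA·AA·AA·AA·AA·AA·AA·AA·AA·AA·AA·AA·AA·AA·AA·AA·C·AA·AA·AA·AA·AA·AA·AA·AA
    A ↦ AA
    B ↦ C
    C ↦ B  (constrained at step 0)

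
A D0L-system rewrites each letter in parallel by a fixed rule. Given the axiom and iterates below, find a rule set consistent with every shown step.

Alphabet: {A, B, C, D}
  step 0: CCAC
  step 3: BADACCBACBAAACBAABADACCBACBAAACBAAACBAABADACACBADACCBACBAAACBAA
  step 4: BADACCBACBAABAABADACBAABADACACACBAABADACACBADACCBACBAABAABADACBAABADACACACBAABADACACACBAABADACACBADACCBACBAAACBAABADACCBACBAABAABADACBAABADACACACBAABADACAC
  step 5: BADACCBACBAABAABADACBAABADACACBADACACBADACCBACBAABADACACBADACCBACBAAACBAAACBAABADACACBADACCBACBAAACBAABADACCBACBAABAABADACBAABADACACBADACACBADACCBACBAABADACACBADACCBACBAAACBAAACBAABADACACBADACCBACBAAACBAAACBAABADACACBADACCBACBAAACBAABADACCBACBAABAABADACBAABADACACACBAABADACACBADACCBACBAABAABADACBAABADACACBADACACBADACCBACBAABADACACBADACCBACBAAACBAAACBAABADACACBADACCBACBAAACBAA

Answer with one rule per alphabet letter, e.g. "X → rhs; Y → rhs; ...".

A->AC, B->BAD, C->BAA, D->CB

  step 4 ⇒ step 5: BADACCBACBAABAABADACBAABADACACACBAABADACACBADACCBACBAABAABADACBAABADACACACBAABADACACACBAABADACACBADACCBACBAAACBAABADACCBACBAABAABADACBAABADACACACBAABADACAC ⇒ BAD·AC·CB·AC·BAA·BAA·BAD·AC·BAA·BAD·AC·AC·BAD·AC·AC·BAD·AC·CB·AC·BAA·BAD·AC·AC·BAD·AC·CB·AC·BAA·AC·BAA·AC·BAA·BAD·AC·AC·BAD·AC·CB·AC·BAA·AC·BAA·BAD·AC·CB·AC·BAA·BAA·BAD·AC·BAA·BAD·AC·AC·BAD·AC·AC·BAD·AC·CB·AC·BAA·BAD·AC·AC·BAD·AC·CB·AC·BAA·AC·BAA·AC·BAA·BAD·AC·AC·BAD·AC·CB·AC·BAA·AC·BAA·AC·BAA·BAD·AC·AC·BAD·AC·CB·AC·BAA·AC·BAA·BAD·AC·CB·AC·BAA·BAA·BAD·AC·BAA·BAD·AC·AC·AC·BAA·BAD·AC·AC·BAD·AC·CB·AC·BAA·BAA·BAD·AC·BAA·BAD·AC·AC·BAD·AC·AC·BAD·AC·CB·AC·BAA·BAD·AC·AC·BAD·AC·CB·AC·BAA·AC·BAA·AC·BAA·BAD·AC·AC·BAD·AC·CB·AC·BAA·AC·BAA
    A ↦ AC
    B ↦ BAD
    C ↦ BAA
    D ↦ CB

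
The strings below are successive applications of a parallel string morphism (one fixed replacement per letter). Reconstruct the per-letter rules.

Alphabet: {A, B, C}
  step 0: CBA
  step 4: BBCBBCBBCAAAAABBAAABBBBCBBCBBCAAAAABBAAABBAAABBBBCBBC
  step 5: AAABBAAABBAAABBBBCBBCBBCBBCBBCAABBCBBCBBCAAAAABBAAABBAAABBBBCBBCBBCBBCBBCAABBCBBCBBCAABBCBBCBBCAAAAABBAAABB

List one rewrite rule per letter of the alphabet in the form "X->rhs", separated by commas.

  step 4 ⇒ step 5: BBCBBCBBCAAAAABBAAABBBBCBBCBBCAAAAABBAAABBAAABBBBCBBC ⇒ A·A·ABB·A·A·ABB·A·A·ABB·BBC·BBC·BBC·BBC·BBC·A·A·BBC·BBC·BBC·A·A·A·A·ABB·A·A·ABB·A·A·ABB·BBC·BBC·BBC·BBC·BBC·A·A·BBC·BBC·BBC·A·A·BBC·BBC·BBC·A·A·A·A·ABB·A·A·ABB
    A ↦ BBC
    B ↦ A
    C ↦ ABB

A->BBC, B->A, C->ABB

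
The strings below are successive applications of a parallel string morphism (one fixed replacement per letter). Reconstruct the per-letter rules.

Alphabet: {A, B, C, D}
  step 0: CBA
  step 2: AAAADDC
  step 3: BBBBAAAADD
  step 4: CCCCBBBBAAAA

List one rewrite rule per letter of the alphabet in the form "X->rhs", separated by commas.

A->B, B->C, C->DD, D->AA

  step 3 ⇒ step 4: BBBBAAAADD ⇒ C·C·C·C·B·B·B·B·AA·AA
    A ↦ B
    B ↦ C
    D ↦ AA
  step 2 ⇒ step 3: AAAADDC ⇒ B·B·B·B·AA·AA·DD
    C ↦ DD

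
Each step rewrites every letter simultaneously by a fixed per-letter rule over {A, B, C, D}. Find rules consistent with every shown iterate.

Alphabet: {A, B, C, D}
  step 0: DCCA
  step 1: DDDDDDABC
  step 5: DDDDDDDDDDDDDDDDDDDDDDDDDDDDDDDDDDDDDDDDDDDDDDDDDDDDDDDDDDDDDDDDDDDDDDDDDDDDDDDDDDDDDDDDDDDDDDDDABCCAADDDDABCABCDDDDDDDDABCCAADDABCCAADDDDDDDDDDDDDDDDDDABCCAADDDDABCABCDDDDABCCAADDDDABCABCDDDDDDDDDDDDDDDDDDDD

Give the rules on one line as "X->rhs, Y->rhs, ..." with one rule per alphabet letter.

  step 0 ⇒ step 1: DCCA ⇒ DD·DD·DD·ABC
    A ↦ ABC
    C ↦ DD
    D ↦ DD
    B ↦ CAA  (constrained at step 1)

A->ABC, B->CAA, C->DD, D->DD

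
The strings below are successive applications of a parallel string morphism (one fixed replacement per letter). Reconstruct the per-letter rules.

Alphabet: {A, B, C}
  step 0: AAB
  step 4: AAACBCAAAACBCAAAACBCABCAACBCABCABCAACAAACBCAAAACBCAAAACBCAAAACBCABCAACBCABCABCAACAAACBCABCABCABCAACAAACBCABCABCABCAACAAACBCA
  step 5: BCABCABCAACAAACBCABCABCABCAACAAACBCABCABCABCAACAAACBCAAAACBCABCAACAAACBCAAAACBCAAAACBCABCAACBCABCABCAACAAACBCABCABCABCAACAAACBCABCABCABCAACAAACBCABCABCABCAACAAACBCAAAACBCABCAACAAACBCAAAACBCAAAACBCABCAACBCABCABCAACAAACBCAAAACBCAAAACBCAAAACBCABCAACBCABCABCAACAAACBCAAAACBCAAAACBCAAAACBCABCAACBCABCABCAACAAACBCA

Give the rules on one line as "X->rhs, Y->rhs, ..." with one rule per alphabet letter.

A->BCA, B->AA, C->AC

  step 4 ⇒ step 5: AAACBCAAAACBCAAAACBCABCAACBCABCABCAACAAACBCAAAACBCAAAACBCAAAACBCABCAACBCABCABCAACAAACBCABCABCABCAACAAACBCABCABCABCAACAAACBCA ⇒ BCA·BCA·BCA·AC·AA·AC·BCA·BCA·BCA·BCA·AC·AA·AC·BCA·BCA·BCA·BCA·AC·AA·AC·BCA·AA·AC·BCA·BCA·AC·AA·AC·BCA·AA·AC·BCA·AA·AC·BCA·BCA·AC·BCA·BCA·BCA·AC·AA·AC·BCA·BCA·BCA·BCA·AC·AA·AC·BCA·BCA·BCA·BCA·AC·AA·AC·BCA·BCA·BCA·BCA·AC·AA·AC·BCA·AA·AC·BCA·BCA·AC·AA·AC·BCA·AA·AC·BCA·AA·AC·BCA·BCA·AC·BCA·BCA·BCA·AC·AA·AC·BCA·AA·AC·BCA·AA·AC·BCA·AA·AC·BCA·BCA·AC·BCA·BCA·BCA·AC·AA·AC·BCA·AA·AC·BCA·AA·AC·BCA·AA·AC·BCA·BCA·AC·BCA·BCA·BCA·AC·AA·AC·BCA
    A ↦ BCA
    B ↦ AA
    C ↦ AC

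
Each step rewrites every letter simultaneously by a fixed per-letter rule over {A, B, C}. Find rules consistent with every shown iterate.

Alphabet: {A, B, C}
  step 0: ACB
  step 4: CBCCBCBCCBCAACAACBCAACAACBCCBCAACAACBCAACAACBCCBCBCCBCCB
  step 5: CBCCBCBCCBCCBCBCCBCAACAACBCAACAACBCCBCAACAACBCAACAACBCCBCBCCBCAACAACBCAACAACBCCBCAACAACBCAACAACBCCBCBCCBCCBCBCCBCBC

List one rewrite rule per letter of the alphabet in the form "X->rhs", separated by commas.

  step 4 ⇒ step 5: CBCCBCBCCBCAACAACBCAACAACBCCBCAACAACBCAACAACBCCBCBCCBCCB ⇒ CB·C·CB·CB·C·CB·C·CB·CB·C·CB·CAA·CAA·CB·CAA·CAA·CB·C·CB·CAA·CAA·CB·CAA·CAA·CB·C·CB·CB·C·CB·CAA·CAA·CB·CAA·CAA·CB·C·CB·CAA·CAA·CB·CAA·CAA·CB·C·CB·CB·C·CB·C·CB·CB·C·CB·CB·C
    A ↦ CAA
    B ↦ C
    C ↦ CB

A->CAA, B->C, C->CB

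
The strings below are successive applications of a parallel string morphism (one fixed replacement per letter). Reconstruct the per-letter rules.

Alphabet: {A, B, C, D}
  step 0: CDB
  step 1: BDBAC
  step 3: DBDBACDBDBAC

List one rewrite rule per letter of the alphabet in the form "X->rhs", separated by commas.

  step 0 ⇒ step 1: CDB ⇒ B·DB·AC
    B ↦ AC
    C ↦ B
    D ↦ DB
    A ↦ D  (constrained at step 1)

A->D, B->AC, C->B, D->DB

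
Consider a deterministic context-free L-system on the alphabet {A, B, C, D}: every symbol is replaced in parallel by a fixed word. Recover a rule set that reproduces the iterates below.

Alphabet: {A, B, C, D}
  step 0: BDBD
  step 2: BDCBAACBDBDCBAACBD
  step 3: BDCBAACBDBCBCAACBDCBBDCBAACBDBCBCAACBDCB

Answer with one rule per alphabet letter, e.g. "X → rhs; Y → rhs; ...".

A->BC, B->BD, C->AAC, D->CB

  step 2 ⇒ step 3: BDCBAACBDBDCBAACBD ⇒ BD·CB·AAC·BD·BC·BC·AAC·BD·CB·BD·CB·AAC·BD·BC·BC·AAC·BD·CB
    A ↦ BC
    B ↦ BD
    C ↦ AAC
    D ↦ CB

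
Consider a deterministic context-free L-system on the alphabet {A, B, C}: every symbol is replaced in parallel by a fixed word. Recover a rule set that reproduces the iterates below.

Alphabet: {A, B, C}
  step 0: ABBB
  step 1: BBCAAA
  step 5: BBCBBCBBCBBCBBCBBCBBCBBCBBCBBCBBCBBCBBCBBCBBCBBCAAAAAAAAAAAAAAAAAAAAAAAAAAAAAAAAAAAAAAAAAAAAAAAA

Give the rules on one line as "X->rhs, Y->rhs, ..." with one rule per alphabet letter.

  step 0 ⇒ step 1: ABBB ⇒ BBC·A·A·A
    A ↦ BBC
    B ↦ A
    C ↦ AA  (constrained at step 1)

A->BBC, B->A, C->AA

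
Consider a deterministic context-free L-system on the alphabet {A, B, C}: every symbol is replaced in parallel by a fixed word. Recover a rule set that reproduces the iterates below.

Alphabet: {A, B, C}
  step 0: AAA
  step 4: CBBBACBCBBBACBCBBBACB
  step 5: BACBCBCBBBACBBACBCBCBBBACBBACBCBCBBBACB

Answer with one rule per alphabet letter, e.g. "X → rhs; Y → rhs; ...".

A->B, B->CB, C->BA

  step 4 ⇒ step 5: CBBBACBCBBBACBCBBBACB ⇒ BA·CB·CB·CB·B·BA·CB·BA·CB·CB·CB·B·BA·CB·BA·CB·CB·CB·B·BA·CB
    A ↦ B
    B ↦ CB
    C ↦ BA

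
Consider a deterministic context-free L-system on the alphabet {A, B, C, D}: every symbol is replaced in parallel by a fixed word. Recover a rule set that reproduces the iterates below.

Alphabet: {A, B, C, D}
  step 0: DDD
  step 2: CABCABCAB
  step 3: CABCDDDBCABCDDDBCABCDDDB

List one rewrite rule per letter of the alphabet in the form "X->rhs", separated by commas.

A->CDD, B->DB, C->CAB, D->C

  step 2 ⇒ step 3: CABCABCAB ⇒ CAB·CDD·DB·CAB·CDD·DB·CAB·CDD·DB
    A ↦ CDD
    B ↦ DB
    C ↦ CAB
    D ↦ C  (constrained at step 0)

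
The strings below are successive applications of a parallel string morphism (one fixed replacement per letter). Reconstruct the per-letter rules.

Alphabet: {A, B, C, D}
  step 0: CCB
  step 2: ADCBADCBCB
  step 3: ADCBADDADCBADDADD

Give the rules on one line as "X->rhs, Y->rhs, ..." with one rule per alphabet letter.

  step 2 ⇒ step 3: ADCBADCBCB ⇒ AD·CB·AD·D·AD·CB·AD·D·AD·D
    A ↦ AD
    B ↦ D
    C ↦ AD
    D ↦ CB

A->AD, B->D, C->AD, D->CB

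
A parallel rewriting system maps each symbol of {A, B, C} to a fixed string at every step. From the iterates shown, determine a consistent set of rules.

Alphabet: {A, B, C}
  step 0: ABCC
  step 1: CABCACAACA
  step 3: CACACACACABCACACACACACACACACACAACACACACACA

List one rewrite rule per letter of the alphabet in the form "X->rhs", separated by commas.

A->C, B->ABC, C->ACA

  step 0 ⇒ step 1: ABCC ⇒ C·ABC·ACA·ACA
    A ↦ C
    B ↦ ABC
    C ↦ ACA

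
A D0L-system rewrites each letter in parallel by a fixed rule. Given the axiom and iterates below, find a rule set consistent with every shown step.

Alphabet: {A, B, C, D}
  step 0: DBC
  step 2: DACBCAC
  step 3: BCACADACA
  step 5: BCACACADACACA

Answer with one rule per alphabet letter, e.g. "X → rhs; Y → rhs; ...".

A->C, B->D, C->A, D->BCA

  step 2 ⇒ step 3: DACBCAC ⇒ BCA·C·A·D·A·C·A
    A ↦ C
    B ↦ D
    C ↦ A
    D ↦ BCA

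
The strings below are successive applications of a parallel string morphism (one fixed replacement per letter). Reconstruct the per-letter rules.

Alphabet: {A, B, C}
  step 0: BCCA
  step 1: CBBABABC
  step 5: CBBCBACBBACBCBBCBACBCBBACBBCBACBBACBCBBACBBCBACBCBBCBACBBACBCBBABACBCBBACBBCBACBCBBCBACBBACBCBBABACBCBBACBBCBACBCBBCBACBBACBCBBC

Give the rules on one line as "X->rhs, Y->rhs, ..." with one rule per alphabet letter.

  step 0 ⇒ step 1: BCCA ⇒ CB·BA·BA·BC
    A ↦ BC
    B ↦ CB
    C ↦ BA

A->BC, B->CB, C->BA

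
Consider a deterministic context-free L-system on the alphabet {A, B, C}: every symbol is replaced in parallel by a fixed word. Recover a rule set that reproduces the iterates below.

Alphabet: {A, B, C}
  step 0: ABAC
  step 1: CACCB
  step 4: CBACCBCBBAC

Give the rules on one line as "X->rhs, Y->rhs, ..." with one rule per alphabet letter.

  step 0 ⇒ step 1: ABAC ⇒ C·AC·C·B
    A ↦ C
    B ↦ AC
    C ↦ B

A->C, B->AC, C->B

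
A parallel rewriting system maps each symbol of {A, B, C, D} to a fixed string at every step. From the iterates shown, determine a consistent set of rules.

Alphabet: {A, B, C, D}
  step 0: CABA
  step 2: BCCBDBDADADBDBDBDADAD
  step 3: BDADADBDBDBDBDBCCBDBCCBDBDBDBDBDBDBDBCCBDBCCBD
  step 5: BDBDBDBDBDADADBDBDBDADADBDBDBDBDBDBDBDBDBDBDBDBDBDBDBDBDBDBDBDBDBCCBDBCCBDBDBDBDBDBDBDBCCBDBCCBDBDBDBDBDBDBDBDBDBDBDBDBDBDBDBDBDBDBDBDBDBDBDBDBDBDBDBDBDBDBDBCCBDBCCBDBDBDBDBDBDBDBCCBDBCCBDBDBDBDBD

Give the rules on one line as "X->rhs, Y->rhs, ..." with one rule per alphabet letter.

  step 2 ⇒ step 3: BCCBDBDADADBDBDBDADAD ⇒ BD·AD·AD·BD·BD·BD·BD·BCC·BD·BCC·BD·BD·BD·BD·BD·BD·BD·BCC·BD·BCC·BD
    A ↦ BCC
    B ↦ BD
    C ↦ AD
    D ↦ BD

A->BCC, B->BD, C->AD, D->BD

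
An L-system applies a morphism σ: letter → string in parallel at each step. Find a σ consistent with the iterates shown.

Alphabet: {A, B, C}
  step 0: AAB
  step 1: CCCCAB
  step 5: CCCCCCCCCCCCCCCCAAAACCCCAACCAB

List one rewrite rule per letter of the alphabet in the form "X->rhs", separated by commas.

  step 0 ⇒ step 1: AAB ⇒ CC·CC·AB
    A ↦ CC
    B ↦ AB
    C ↦ A  (constrained at step 1)

A->CC, B->AB, C->A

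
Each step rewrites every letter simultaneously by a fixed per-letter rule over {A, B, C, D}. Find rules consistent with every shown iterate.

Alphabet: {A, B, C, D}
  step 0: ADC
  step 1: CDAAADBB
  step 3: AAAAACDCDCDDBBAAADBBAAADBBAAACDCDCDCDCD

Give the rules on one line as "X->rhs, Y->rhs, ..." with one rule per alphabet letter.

  step 0 ⇒ step 1: ADC ⇒ CD·AAA·DBB
    A ↦ CD
    C ↦ DBB
    D ↦ AAA
    B ↦ A  (constrained at step 1)

A->CD, B->A, C->DBB, D->AAA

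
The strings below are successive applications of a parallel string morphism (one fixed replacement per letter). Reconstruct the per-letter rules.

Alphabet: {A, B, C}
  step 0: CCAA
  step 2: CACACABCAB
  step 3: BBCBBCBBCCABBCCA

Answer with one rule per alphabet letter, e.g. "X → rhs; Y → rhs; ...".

A->BC, B->CA, C->B

  step 2 ⇒ step 3: CACACABCAB ⇒ B·BC·B·BC·B·BC·CA·B·BC·CA
    A ↦ BC
    B ↦ CA
    C ↦ B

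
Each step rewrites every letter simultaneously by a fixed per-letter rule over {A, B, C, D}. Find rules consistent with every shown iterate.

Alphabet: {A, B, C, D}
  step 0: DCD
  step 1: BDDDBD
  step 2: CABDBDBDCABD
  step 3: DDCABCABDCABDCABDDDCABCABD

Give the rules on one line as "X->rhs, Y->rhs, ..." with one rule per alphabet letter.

A->CAB, B->CA, C->DD, D->BD

  step 2 ⇒ step 3: CABDBDBDCABD ⇒ DD·CAB·CA·BD·CA·BD·CA·BD·DD·CAB·CA·BD
    A ↦ CAB
    B ↦ CA
    C ↦ DD
    D ↦ BD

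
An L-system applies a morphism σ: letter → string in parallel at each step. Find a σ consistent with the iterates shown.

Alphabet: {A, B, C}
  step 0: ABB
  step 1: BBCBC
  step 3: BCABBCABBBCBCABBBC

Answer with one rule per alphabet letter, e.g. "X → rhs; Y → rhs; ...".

A->B, B->BC, C->AB

  step 0 ⇒ step 1: ABB ⇒ B·BC·BC
    A ↦ B
    B ↦ BC
    C ↦ AB  (constrained at step 1)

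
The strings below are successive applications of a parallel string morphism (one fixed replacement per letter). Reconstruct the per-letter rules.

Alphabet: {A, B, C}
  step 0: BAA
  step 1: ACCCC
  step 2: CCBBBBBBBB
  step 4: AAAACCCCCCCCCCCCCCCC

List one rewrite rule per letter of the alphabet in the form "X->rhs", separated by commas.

  step 1 ⇒ step 2: ACCCC ⇒ CC·BB·BB·BB·BB
    A ↦ CC
    C ↦ BB
  step 0 ⇒ step 1: BAA ⇒ A·CC·CC
    B ↦ A

A->CC, B->A, C->BB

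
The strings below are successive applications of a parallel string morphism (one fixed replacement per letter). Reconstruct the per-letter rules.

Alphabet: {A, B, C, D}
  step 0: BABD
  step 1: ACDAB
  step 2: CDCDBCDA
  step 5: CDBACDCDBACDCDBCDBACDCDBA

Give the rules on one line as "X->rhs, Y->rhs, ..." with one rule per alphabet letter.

  step 1 ⇒ step 2: ACDAB ⇒ CD·CD·B·CD·A
    A ↦ CD
    B ↦ A
    C ↦ CD
    D ↦ B

A->CD, B->A, C->CD, D->B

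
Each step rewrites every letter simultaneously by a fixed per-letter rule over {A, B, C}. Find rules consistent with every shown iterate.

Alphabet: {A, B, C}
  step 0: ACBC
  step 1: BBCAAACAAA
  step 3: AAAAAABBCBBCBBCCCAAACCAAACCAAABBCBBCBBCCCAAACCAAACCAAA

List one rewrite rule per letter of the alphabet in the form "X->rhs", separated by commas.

  step 0 ⇒ step 1: ACBC ⇒ BBC·AAA·C·AAA
    A ↦ BBC
    B ↦ C
    C ↦ AAA

A->BBC, B->C, C->AAA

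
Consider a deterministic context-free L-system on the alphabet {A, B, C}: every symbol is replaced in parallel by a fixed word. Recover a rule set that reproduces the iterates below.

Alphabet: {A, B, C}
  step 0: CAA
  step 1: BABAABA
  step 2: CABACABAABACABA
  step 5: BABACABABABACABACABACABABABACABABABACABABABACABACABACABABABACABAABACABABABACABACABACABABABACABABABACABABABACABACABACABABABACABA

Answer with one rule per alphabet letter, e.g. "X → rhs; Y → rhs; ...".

A->ABA, B->C, C->B

  step 1 ⇒ step 2: BABAABA ⇒ C·ABA·C·ABA·ABA·C·ABA
    A ↦ ABA
    B ↦ C
  step 0 ⇒ step 1: CAA ⇒ B·ABA·ABA
    C ↦ B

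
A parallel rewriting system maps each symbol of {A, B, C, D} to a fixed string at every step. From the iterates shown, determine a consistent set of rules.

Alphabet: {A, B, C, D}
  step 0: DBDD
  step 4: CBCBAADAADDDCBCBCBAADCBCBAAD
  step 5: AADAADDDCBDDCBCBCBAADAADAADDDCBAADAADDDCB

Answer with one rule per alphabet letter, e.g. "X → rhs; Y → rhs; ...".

  step 4 ⇒ step 5: CBCBAADAADDDCBCBCBAADCBCBAAD ⇒ A·AD·A·AD·D·D·CB·D·D·CB·CB·CB·A·AD·A·AD·A·AD·D·D·CB·A·AD·A·AD·D·D·CB
    A ↦ D
    B ↦ AD
    C ↦ A
    D ↦ CB

A->D, B->AD, C->A, D->CB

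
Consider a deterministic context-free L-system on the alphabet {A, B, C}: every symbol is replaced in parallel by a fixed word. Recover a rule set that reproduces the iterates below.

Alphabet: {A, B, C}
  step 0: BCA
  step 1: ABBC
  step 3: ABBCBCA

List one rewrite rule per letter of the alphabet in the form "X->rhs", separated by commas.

  step 0 ⇒ step 1: BCA ⇒ A·B·BC
    A ↦ BC
    B ↦ A
    C ↦ B

A->BC, B->A, C->B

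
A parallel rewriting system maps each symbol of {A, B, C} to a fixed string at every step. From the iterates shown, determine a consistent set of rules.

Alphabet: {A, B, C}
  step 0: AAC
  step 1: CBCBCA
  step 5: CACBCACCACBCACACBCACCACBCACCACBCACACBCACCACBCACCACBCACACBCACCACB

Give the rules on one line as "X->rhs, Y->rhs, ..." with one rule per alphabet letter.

A->CB, B->C, C->CA

  step 0 ⇒ step 1: AAC ⇒ CB·CB·CA
    A ↦ CB
    C ↦ CA
    B ↦ C  (constrained at step 1)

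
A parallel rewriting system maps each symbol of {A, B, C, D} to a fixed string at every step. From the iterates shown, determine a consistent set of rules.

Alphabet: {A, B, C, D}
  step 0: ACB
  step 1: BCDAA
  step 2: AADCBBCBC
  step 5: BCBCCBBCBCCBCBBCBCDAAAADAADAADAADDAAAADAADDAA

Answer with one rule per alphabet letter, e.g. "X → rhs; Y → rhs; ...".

  step 1 ⇒ step 2: BCDAA ⇒ AA·D·CB·BC·BC
    A ↦ BC
    B ↦ AA
    C ↦ D
    D ↦ CB

A->BC, B->AA, C->D, D->CB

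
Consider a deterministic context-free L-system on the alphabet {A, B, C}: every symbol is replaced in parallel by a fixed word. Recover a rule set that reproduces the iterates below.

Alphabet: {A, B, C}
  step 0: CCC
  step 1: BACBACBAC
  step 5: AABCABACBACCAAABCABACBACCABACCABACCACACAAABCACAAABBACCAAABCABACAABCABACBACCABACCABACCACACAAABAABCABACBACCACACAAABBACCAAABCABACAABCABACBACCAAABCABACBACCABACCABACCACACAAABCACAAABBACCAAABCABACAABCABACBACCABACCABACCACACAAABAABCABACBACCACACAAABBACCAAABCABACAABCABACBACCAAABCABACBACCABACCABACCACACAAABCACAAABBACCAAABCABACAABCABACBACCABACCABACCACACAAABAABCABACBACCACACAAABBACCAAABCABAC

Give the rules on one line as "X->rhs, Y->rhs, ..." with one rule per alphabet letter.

A->CA, B->AAB, C->BAC

  step 0 ⇒ step 1: CCC ⇒ BAC·BAC·BAC
    C ↦ BAC
    A ↦ CA  (constrained at step 1)
    B ↦ AAB  (constrained at step 1)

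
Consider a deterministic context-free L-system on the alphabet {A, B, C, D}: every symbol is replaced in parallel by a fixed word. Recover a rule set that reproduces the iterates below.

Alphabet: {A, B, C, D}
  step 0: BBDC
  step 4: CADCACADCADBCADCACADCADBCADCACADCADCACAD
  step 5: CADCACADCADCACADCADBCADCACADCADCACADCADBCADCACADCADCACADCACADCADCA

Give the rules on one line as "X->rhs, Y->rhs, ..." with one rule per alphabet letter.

  step 4 ⇒ step 5: CADCACADCADBCADCACADCADBCADCACADCADCACAD ⇒ CA·D·CA·CA·D·CA·D·CA·CA·D·CA·DB·CA·D·CA·CA·D·CA·D·CA·CA·D·CA·DB·CA·D·CA·CA·D·CA·D·CA·CA·D·CA·CA·D·CA·D·CA
    A ↦ D
    B ↦ DB
    C ↦ CA
    D ↦ CA

A->D, B->DB, C->CA, D->CA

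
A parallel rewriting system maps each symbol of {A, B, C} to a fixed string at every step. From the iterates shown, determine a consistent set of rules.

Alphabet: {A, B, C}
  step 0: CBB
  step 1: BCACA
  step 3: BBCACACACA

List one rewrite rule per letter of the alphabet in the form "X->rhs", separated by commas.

  step 0 ⇒ step 1: CBB ⇒ B·CA·CA
    B ↦ CA
    C ↦ B
    A ↦ B  (constrained at step 1)

A->B, B->CA, C->B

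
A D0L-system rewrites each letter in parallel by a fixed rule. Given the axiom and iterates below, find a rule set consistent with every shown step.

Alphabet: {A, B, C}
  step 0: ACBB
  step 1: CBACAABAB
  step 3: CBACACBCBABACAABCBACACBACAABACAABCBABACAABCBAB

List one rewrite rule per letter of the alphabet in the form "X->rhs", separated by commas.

  step 0 ⇒ step 1: ACBB ⇒ CB·ACA·AB·AB
    A ↦ CB
    B ↦ AB
    C ↦ ACA

A->CB, B->AB, C->ACA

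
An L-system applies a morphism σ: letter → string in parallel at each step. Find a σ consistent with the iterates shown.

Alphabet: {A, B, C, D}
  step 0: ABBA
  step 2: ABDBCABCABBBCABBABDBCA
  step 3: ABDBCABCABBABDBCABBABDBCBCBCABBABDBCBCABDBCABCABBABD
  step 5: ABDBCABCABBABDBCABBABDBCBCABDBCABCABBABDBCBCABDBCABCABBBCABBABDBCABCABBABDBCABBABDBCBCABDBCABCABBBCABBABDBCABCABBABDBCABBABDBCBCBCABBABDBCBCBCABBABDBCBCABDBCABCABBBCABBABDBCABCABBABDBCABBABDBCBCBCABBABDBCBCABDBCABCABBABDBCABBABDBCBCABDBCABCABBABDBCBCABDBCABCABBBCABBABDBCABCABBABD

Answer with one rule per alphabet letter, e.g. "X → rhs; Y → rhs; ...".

A->ABD, B->BC, C->ABB, D->A

  step 2 ⇒ step 3: ABDBCABCABBBCABBABDBCA ⇒ ABD·BC·A·BC·ABB·ABD·BC·ABB·ABD·BC·BC·BC·ABB·ABD·BC·BC·ABD·BC·A·BC·ABB·ABD
    A ↦ ABD
    B ↦ BC
    C ↦ ABB
    D ↦ A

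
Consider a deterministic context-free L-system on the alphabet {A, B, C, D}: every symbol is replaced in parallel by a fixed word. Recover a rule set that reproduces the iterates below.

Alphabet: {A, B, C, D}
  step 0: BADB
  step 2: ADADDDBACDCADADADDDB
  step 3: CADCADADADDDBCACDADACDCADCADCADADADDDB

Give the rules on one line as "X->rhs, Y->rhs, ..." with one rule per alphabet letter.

  step 2 ⇒ step 3: ADADDDBACDCADADADDDB ⇒ C·AD·C·AD·AD·AD·DDB·C·ACD·AD·ACD·C·AD·C·AD·C·AD·AD·AD·DDB
    A ↦ C
    B ↦ DDB
    C ↦ ACD
    D ↦ AD

A->C, B->DDB, C->ACD, D->AD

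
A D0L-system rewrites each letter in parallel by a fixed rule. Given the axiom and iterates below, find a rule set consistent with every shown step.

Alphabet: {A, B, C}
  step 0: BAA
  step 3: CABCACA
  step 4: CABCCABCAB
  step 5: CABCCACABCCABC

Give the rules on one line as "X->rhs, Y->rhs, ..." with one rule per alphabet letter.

  step 4 ⇒ step 5: CABCCABCAB ⇒ CA·B·C·CA·CA·B·C·CA·B·C
    A ↦ B
    B ↦ C
    C ↦ CA

A->B, B->C, C->CA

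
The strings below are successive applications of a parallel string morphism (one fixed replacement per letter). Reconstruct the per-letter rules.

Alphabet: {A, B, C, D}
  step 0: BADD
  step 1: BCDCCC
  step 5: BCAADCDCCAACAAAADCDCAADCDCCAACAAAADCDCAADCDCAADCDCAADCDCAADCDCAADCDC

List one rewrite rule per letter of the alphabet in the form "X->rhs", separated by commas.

  step 0 ⇒ step 1: BADD ⇒ BC·DC·C·C
    A ↦ DC
    B ↦ BC
    D ↦ C
    C ↦ AA  (constrained at step 1)

A->DC, B->BC, C->AA, D->C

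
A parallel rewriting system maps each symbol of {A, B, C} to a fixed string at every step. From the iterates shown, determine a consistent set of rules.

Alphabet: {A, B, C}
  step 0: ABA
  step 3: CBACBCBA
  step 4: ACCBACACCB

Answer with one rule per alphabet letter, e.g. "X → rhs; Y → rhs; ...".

A->CB, B->C, C->A

  step 3 ⇒ step 4: CBACBCBA ⇒ A·C·CB·A·C·A·C·CB
    A ↦ CB
    B ↦ C
    C ↦ A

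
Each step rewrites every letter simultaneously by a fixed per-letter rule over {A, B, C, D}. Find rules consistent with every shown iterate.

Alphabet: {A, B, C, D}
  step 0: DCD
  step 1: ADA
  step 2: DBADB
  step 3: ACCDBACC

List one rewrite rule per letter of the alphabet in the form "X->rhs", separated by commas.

A->DB, B->CC, C->D, D->A

  step 2 ⇒ step 3: DBADB ⇒ A·CC·DB·A·CC
    A ↦ DB
    B ↦ CC
    D ↦ A
  step 0 ⇒ step 1: DCD ⇒ A·D·A
    C ↦ D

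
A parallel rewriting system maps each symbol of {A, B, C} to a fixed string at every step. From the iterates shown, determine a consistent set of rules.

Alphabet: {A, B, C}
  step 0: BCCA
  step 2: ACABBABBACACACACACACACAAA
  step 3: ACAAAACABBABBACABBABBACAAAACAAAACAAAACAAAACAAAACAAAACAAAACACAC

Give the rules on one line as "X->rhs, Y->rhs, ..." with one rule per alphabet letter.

  step 2 ⇒ step 3: ACABBABBACACACACACACACAAA ⇒ AC·AAA·AC·ABB·ABB·AC·ABB·ABB·AC·AAA·AC·AAA·AC·AAA·AC·AAA·AC·AAA·AC·AAA·AC·AAA·AC·AC·AC
    A ↦ AC
    B ↦ ABB
    C ↦ AAA

A->AC, B->ABB, C->AAA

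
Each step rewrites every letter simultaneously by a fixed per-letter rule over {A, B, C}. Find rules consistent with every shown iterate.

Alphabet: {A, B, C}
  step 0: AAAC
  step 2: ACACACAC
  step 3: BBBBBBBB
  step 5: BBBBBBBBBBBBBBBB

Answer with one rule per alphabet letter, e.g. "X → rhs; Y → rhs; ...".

  step 2 ⇒ step 3: ACACACAC ⇒ B·B·B·B·B·B·B·B
    A ↦ B
    C ↦ B
    B ↦ AC  (constrained at step 3)

A->B, B->AC, C->B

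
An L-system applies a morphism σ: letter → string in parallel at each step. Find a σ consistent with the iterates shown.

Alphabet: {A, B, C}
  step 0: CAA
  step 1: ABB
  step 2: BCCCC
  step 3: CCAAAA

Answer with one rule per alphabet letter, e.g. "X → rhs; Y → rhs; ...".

  step 2 ⇒ step 3: BCCCC ⇒ CC·A·A·A·A
    B ↦ CC
    C ↦ A
  step 0 ⇒ step 1: CAA ⇒ A·B·B
    A ↦ B

A->B, B->CC, C->A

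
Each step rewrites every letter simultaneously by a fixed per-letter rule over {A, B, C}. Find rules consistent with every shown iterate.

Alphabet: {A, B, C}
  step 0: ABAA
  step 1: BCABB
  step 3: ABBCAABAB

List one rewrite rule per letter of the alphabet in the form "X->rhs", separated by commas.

A->B, B->CA, C->A

  step 0 ⇒ step 1: ABAA ⇒ B·CA·B·B
    A ↦ B
    B ↦ CA
    C ↦ A  (constrained at step 1)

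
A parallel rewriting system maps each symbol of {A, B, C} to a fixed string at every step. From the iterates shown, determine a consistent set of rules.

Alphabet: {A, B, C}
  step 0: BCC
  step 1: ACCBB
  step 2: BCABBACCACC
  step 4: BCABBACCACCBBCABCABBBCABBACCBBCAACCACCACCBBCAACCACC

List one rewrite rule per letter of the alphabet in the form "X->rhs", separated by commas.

A->BCA, B->ACC, C->B

  step 1 ⇒ step 2: ACCBB ⇒ BCA·B·B·ACC·ACC
    A ↦ BCA
    B ↦ ACC
    C ↦ B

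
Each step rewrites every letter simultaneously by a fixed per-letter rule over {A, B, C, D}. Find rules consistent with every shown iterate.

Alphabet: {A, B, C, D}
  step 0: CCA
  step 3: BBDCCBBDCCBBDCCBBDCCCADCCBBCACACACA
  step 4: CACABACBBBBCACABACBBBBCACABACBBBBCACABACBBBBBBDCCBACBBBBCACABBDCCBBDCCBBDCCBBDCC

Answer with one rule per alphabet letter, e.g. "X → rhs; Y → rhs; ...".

A->DCC, B->CA, C->BB, D->BAC

  step 3 ⇒ step 4: BBDCCBBDCCBBDCCBBDCCCADCCBBCACACACA ⇒ CA·CA·BAC·BB·BB·CA·CA·BAC·BB·BB·CA·CA·BAC·BB·BB·CA·CA·BAC·BB·BB·BB·DCC·BAC·BB·BB·CA·CA·BB·DCC·BB·DCC·BB·DCC·BB·DCC
    A ↦ DCC
    B ↦ CA
    C ↦ BB
    D ↦ BAC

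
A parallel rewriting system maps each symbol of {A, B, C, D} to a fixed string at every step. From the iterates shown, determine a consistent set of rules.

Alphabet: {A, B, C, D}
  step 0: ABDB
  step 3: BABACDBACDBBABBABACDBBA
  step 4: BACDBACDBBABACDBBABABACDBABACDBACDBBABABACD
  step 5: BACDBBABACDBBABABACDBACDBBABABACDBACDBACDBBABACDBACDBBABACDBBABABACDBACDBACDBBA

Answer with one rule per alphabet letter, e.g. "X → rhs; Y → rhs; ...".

  step 4 ⇒ step 5: BACDBACDBBABACDBBABABACDBABACDBACDBBABABACD ⇒ BA·CD·BB·A·BA·CD·BB·A·BA·BA·CD·BA·CD·BB·A·BA·BA·CD·BA·CD·BA·CD·BB·A·BA·CD·BA·CD·BB·A·BA·CD·BB·A·BA·BA·CD·BA·CD·BA·CD·BB·A
    A ↦ CD
    B ↦ BA
    C ↦ BB
    D ↦ A

A->CD, B->BA, C->BB, D->A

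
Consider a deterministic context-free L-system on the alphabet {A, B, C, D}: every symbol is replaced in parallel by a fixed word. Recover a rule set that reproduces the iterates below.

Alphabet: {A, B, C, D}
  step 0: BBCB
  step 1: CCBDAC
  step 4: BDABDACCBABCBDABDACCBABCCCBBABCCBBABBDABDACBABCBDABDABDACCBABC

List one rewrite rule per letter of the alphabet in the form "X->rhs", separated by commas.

  step 0 ⇒ step 1: BBCB ⇒ C·C·BDA·C
    B ↦ C
    C ↦ BDA
    A ↦ BAB  (constrained at step 1)
    D ↦ CB  (constrained at step 1)

A->BAB, B->C, C->BDA, D->CB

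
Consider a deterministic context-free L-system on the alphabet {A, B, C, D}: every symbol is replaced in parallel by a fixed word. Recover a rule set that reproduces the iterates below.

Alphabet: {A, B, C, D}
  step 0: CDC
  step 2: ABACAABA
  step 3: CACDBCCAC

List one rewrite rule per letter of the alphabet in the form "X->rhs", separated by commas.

  step 2 ⇒ step 3: ABACAABA ⇒ C·A·C·DB·C·C·A·C
    A ↦ C
    B ↦ A
    C ↦ DB
    D ↦ AB  (constrained at step 0)

A->C, B->A, C->DB, D->AB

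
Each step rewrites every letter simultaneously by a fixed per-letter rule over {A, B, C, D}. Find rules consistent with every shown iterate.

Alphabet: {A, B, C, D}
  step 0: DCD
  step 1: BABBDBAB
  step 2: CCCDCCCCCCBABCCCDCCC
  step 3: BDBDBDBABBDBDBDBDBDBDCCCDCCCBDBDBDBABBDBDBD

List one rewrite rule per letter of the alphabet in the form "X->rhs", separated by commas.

  step 2 ⇒ step 3: CCCDCCCCCCBABCCCDCCC ⇒ BD·BD·BD·BAB·BD·BD·BD·BD·BD·BD·CCC·D·CCC·BD·BD·BD·BAB·BD·BD·BD
    A ↦ D
    B ↦ CCC
    C ↦ BD
    D ↦ BAB

A->D, B->CCC, C->BD, D->BAB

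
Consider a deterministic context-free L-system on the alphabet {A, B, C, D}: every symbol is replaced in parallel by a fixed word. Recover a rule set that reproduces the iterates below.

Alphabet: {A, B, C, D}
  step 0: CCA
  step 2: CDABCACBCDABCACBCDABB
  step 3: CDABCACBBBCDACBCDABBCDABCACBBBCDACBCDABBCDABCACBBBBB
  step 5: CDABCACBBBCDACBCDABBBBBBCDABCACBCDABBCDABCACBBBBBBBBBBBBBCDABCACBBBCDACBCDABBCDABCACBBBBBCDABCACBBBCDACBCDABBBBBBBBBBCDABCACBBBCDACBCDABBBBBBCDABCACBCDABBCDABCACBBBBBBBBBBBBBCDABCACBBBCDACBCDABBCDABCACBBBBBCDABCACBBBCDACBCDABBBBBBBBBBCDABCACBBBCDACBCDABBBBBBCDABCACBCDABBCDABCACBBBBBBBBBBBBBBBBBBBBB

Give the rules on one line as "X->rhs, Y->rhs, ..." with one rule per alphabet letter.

A->CB, B->BB, C->CDA, D->BCA

  step 2 ⇒ step 3: CDABCACBCDABCACBCDABB ⇒ CDA·BCA·CB·BB·CDA·CB·CDA·BB·CDA·BCA·CB·BB·CDA·CB·CDA·BB·CDA·BCA·CB·BB·BB
    A ↦ CB
    B ↦ BB
    C ↦ CDA
    D ↦ BCA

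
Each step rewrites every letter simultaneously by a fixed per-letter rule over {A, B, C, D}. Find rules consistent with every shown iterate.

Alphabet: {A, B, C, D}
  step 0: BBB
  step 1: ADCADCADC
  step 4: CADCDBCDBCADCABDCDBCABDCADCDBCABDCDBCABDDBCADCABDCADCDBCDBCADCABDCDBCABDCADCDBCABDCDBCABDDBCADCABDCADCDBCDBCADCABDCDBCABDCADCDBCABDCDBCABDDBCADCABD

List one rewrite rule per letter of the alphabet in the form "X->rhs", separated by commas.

  step 0 ⇒ step 1: BBB ⇒ ADC·ADC·ADC
    B ↦ ADC
    A ↦ C  (constrained at step 1)
    C ↦ ABD  (constrained at step 1)
    D ↦ DBC  (constrained at step 1)

A->C, B->ADC, C->ABD, D->DBC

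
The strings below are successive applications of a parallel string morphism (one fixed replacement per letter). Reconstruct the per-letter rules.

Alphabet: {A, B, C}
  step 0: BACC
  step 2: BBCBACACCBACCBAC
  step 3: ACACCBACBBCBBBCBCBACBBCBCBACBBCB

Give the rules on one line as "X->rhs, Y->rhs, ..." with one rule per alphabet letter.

A->BB, B->AC, C->CB

  step 2 ⇒ step 3: BBCBACACCBACCBAC ⇒ AC·AC·CB·AC·BB·CB·BB·CB·CB·AC·BB·CB·CB·AC·BB·CB
    A ↦ BB
    B ↦ AC
    C ↦ CB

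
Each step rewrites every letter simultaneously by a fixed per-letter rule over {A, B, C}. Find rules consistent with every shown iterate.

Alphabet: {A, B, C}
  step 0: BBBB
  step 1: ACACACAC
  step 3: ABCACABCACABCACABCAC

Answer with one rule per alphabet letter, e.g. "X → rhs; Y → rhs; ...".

  step 0 ⇒ step 1: BBBB ⇒ AC·AC·AC·AC
    B ↦ AC
    A ↦ C  (constrained at step 1)
    C ↦ AB  (constrained at step 1)

A->C, B->AC, C->AB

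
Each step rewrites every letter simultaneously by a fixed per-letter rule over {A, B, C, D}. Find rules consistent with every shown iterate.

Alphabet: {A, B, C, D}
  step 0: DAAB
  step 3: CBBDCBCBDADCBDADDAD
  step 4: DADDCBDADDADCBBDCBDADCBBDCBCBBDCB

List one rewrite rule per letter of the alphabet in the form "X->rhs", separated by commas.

  step 3 ⇒ step 4: CBBDCBCBDADCBDADDAD ⇒ DA·D·D·CB·DA·D·DA·D·CB·BD·CB·DA·D·CB·BD·CB·CB·BD·CB
    A ↦ BD
    B ↦ D
    C ↦ DA
    D ↦ CB

A->BD, B->D, C->DA, D->CB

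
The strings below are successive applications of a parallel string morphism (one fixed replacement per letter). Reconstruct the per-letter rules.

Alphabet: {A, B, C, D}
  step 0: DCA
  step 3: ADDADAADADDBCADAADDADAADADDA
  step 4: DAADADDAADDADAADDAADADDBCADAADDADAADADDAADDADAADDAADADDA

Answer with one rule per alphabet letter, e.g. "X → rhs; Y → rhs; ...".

A->DA, B->D, C->BCA, D->AD

  step 3 ⇒ step 4: ADDADAADADDBCADAADDADAADADDA ⇒ DA·AD·AD·DA·AD·DA·DA·AD·DA·AD·AD·D·BCA·DA·AD·DA·DA·AD·AD·DA·AD·DA·DA·AD·DA·AD·AD·DA
    A ↦ DA
    B ↦ D
    C ↦ BCA
    D ↦ AD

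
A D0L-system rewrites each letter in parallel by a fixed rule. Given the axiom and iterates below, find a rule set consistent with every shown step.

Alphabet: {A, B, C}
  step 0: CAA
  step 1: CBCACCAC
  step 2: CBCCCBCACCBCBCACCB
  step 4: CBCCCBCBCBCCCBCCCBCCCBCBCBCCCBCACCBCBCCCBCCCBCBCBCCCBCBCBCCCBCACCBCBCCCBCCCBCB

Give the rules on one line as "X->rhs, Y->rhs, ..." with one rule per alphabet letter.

  step 1 ⇒ step 2: CBCACCAC ⇒ CB·CC·CB·CAC·CB·CB·CAC·CB
    A ↦ CAC
    B ↦ CC
    C ↦ CB

A->CAC, B->CC, C->CB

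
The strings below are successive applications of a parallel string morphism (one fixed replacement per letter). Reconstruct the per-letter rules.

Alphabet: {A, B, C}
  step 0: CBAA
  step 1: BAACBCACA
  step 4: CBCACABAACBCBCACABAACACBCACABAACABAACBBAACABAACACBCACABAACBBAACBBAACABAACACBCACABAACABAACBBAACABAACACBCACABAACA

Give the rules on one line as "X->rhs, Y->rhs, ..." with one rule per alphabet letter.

A->CA, B->CB, C->BAA

  step 0 ⇒ step 1: CBAA ⇒ BAA·CB·CA·CA
    A ↦ CA
    B ↦ CB
    C ↦ BAA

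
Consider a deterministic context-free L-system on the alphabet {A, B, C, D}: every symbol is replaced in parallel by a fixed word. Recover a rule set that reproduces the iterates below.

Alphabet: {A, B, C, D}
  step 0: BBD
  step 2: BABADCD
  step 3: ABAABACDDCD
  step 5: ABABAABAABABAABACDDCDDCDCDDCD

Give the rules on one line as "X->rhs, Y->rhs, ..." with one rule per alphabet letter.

A->BA, B->A, C->D, D->CD

  step 2 ⇒ step 3: BABADCD ⇒ A·BA·A·BA·CD·D·CD
    A ↦ BA
    B ↦ A
    C ↦ D
    D ↦ CD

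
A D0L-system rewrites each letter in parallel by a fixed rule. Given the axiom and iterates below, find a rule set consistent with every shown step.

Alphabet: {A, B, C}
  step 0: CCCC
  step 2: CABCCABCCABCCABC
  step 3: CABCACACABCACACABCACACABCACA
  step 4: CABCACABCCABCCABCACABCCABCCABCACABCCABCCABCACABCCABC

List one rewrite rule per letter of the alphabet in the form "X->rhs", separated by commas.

A->BC, B->A, C->CA

  step 3 ⇒ step 4: CABCACACABCACACABCACACABCACA ⇒ CA·BC·A·CA·BC·CA·BC·CA·BC·A·CA·BC·CA·BC·CA·BC·A·CA·BC·CA·BC·CA·BC·A·CA·BC·CA·BC
    A ↦ BC
    B ↦ A
    C ↦ CA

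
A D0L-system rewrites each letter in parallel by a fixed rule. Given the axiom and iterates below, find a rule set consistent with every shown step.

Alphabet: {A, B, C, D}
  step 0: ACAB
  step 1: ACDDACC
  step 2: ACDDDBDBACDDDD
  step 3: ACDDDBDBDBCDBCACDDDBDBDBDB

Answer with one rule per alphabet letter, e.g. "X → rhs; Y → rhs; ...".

  step 2 ⇒ step 3: ACDDDBDBACDDDD ⇒ AC·DD·DB·DB·DB·C·DB·C·AC·DD·DB·DB·DB·DB
    A ↦ AC
    B ↦ C
    C ↦ DD
    D ↦ DB

A->AC, B->C, C->DD, D->DB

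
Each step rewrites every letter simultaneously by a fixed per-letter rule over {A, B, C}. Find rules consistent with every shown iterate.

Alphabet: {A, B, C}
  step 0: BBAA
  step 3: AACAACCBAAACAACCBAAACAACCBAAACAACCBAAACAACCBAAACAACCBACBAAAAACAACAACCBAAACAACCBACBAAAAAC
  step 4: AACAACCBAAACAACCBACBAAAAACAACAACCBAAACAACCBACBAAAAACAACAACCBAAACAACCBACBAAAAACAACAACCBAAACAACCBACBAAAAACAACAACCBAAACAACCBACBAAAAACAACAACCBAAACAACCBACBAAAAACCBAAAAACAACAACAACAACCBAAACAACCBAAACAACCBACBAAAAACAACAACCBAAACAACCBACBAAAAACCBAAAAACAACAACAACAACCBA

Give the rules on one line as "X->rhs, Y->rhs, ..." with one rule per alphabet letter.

  step 3 ⇒ step 4: AACAACCBAAACAACCBAAACAACCBAAACAACCBAAACAACCBAAACAACCBACBAAAAACAACAACCBAAACAACCBACBAAAAAC ⇒ AAC·AAC·CBA·AAC·AAC·CBA·CBA·AA·AAC·AAC·AAC·CBA·AAC·AAC·CBA·CBA·AA·AAC·AAC·AAC·CBA·AAC·AAC·CBA·CBA·AA·AAC·AAC·AAC·CBA·AAC·AAC·CBA·CBA·AA·AAC·AAC·AAC·CBA·AAC·AAC·CBA·CBA·AA·AAC·AAC·AAC·CBA·AAC·AAC·CBA·CBA·AA·AAC·CBA·AA·AAC·AAC·AAC·AAC·AAC·CBA·AAC·AAC·CBA·AAC·AAC·CBA·CBA·AA·AAC·AAC·AAC·CBA·AAC·AAC·CBA·CBA·AA·AAC·CBA·AA·AAC·AAC·AAC·AAC·AAC·CBA
    A ↦ AAC
    B ↦ AA
    C ↦ CBA

A->AAC, B->AA, C->CBA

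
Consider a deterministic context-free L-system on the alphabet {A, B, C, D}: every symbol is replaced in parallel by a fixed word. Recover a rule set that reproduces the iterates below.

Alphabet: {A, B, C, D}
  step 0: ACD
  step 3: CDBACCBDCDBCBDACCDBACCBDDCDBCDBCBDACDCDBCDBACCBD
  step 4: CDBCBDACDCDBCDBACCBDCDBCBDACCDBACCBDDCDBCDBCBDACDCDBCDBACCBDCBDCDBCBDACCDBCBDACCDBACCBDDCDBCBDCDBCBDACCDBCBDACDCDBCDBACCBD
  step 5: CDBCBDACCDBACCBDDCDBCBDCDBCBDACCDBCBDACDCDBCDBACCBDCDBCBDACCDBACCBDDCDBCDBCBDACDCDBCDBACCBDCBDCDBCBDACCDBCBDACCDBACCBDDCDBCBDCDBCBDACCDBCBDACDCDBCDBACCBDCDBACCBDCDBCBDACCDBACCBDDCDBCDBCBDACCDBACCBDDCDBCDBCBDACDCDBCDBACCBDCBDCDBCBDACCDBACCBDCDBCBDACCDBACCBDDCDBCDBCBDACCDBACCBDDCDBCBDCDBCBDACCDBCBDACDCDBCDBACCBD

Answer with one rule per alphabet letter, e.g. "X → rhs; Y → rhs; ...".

A->D, B->AC, C->CDB, D->CBD

  step 4 ⇒ step 5: CDBCBDACDCDBCDBACCBDCDBCBDACCDBACCBDDCDBCDBCBDACDCDBCDBACCBDCBDCDBCBDACCDBCBDACCDBACCBDDCDBCBDCDBCBDACCDBCBDACDCDBCDBACCBD ⇒ CDB·CBD·AC·CDB·AC·CBD·D·CDB·CBD·CDB·CBD·AC·CDB·CBD·AC·D·CDB·CDB·AC·CBD·CDB·CBD·AC·CDB·AC·CBD·D·CDB·CDB·CBD·AC·D·CDB·CDB·AC·CBD·CBD·CDB·CBD·AC·CDB·CBD·AC·CDB·AC·CBD·D·CDB·CBD·CDB·CBD·AC·CDB·CBD·AC·D·CDB·CDB·AC·CBD·CDB·AC·CBD·CDB·CBD·AC·CDB·AC·CBD·D·CDB·CDB·CBD·AC·CDB·AC·CBD·D·CDB·CDB·CBD·AC·D·CDB·CDB·AC·CBD·CBD·CDB·CBD·AC·CDB·AC·CBD·CDB·CBD·AC·CDB·AC·CBD·D·CDB·CDB·CBD·AC·CDB·AC·CBD·D·CDB·CBD·CDB·CBD·AC·CDB·CBD·AC·D·CDB·CDB·AC·CBD
    A ↦ D
    B ↦ AC
    C ↦ CDB
    D ↦ CBD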